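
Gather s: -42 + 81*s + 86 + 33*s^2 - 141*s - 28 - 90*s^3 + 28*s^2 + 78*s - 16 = -90*s^3 + 61*s^2 + 18*s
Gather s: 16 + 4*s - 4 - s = 3*s + 12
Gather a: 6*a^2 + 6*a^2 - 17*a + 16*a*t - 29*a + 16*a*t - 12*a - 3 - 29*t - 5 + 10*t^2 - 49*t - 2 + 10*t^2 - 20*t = 12*a^2 + a*(32*t - 58) + 20*t^2 - 98*t - 10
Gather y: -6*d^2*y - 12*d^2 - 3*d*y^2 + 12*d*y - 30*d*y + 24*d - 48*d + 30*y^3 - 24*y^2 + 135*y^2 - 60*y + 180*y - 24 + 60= -12*d^2 - 24*d + 30*y^3 + y^2*(111 - 3*d) + y*(-6*d^2 - 18*d + 120) + 36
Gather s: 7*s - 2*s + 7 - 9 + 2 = 5*s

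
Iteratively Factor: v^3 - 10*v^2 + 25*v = (v - 5)*(v^2 - 5*v) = (v - 5)^2*(v)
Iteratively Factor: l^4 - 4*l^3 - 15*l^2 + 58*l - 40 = (l + 4)*(l^3 - 8*l^2 + 17*l - 10) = (l - 2)*(l + 4)*(l^2 - 6*l + 5) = (l - 5)*(l - 2)*(l + 4)*(l - 1)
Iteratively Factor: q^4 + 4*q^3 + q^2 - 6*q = (q - 1)*(q^3 + 5*q^2 + 6*q) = q*(q - 1)*(q^2 + 5*q + 6) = q*(q - 1)*(q + 2)*(q + 3)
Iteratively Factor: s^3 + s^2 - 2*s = (s)*(s^2 + s - 2) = s*(s + 2)*(s - 1)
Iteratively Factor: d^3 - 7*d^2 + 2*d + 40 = (d + 2)*(d^2 - 9*d + 20) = (d - 4)*(d + 2)*(d - 5)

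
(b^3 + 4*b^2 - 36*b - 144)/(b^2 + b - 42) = (b^2 + 10*b + 24)/(b + 7)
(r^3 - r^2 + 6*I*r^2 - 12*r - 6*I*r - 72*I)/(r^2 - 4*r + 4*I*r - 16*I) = (r^2 + r*(3 + 6*I) + 18*I)/(r + 4*I)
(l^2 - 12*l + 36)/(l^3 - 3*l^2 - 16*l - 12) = (l - 6)/(l^2 + 3*l + 2)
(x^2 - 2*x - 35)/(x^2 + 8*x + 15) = (x - 7)/(x + 3)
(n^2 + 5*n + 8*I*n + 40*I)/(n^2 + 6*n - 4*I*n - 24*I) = (n^2 + n*(5 + 8*I) + 40*I)/(n^2 + n*(6 - 4*I) - 24*I)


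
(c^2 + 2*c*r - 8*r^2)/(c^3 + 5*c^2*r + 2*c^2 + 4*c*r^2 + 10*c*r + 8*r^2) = (c - 2*r)/(c^2 + c*r + 2*c + 2*r)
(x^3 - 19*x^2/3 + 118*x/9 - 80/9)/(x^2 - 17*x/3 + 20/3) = (3*x^2 - 14*x + 16)/(3*(x - 4))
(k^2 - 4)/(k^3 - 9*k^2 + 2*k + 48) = (k - 2)/(k^2 - 11*k + 24)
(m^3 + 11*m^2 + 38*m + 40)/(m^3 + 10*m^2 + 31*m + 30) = (m + 4)/(m + 3)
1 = 1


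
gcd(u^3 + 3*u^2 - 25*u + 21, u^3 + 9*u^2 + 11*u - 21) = u^2 + 6*u - 7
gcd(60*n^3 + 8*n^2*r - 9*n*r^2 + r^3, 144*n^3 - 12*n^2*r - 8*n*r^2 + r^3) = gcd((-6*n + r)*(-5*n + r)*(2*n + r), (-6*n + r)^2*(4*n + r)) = -6*n + r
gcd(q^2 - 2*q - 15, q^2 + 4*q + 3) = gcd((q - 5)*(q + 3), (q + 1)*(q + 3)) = q + 3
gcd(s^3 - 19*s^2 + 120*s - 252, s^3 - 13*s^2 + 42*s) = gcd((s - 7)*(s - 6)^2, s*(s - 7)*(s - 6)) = s^2 - 13*s + 42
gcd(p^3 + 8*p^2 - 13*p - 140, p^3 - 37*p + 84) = p^2 + 3*p - 28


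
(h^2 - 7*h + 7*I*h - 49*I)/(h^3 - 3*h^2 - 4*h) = (h^2 + 7*h*(-1 + I) - 49*I)/(h*(h^2 - 3*h - 4))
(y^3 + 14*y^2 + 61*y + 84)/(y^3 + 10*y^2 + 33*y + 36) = (y + 7)/(y + 3)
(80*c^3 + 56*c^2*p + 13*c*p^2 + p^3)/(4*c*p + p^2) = 20*c^2/p + 9*c + p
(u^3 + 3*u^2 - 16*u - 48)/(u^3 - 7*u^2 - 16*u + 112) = (u + 3)/(u - 7)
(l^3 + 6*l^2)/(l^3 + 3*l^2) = (l + 6)/(l + 3)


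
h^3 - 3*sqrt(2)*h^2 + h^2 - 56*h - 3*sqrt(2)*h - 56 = (h + 1)*(h - 7*sqrt(2))*(h + 4*sqrt(2))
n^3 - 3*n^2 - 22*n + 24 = (n - 6)*(n - 1)*(n + 4)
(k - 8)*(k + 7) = k^2 - k - 56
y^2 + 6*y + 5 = (y + 1)*(y + 5)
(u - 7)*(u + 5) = u^2 - 2*u - 35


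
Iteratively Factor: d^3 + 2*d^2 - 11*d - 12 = (d + 1)*(d^2 + d - 12) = (d + 1)*(d + 4)*(d - 3)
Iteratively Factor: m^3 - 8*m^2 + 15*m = (m)*(m^2 - 8*m + 15) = m*(m - 5)*(m - 3)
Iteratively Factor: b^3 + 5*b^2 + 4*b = (b + 1)*(b^2 + 4*b) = b*(b + 1)*(b + 4)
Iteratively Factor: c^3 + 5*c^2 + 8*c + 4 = (c + 1)*(c^2 + 4*c + 4) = (c + 1)*(c + 2)*(c + 2)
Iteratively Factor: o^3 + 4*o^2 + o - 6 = (o + 3)*(o^2 + o - 2) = (o + 2)*(o + 3)*(o - 1)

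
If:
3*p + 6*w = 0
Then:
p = -2*w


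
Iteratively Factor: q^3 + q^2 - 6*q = (q + 3)*(q^2 - 2*q) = q*(q + 3)*(q - 2)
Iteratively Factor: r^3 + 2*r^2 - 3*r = (r + 3)*(r^2 - r) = r*(r + 3)*(r - 1)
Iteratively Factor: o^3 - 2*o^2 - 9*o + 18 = (o - 3)*(o^2 + o - 6) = (o - 3)*(o + 3)*(o - 2)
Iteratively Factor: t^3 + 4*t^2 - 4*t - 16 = (t + 4)*(t^2 - 4) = (t - 2)*(t + 4)*(t + 2)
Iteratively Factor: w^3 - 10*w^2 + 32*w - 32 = (w - 4)*(w^2 - 6*w + 8) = (w - 4)^2*(w - 2)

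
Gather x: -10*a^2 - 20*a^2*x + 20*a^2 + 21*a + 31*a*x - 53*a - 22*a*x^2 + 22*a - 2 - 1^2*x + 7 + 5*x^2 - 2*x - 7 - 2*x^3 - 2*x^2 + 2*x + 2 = 10*a^2 - 10*a - 2*x^3 + x^2*(3 - 22*a) + x*(-20*a^2 + 31*a - 1)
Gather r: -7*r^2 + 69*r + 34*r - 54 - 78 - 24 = -7*r^2 + 103*r - 156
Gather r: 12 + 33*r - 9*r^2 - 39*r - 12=-9*r^2 - 6*r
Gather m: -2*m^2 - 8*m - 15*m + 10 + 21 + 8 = -2*m^2 - 23*m + 39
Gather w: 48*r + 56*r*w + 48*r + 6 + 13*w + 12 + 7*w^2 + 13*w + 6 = 96*r + 7*w^2 + w*(56*r + 26) + 24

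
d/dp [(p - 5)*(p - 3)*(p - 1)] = 3*p^2 - 18*p + 23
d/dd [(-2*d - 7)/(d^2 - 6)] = 2*(d^2 + 7*d + 6)/(d^4 - 12*d^2 + 36)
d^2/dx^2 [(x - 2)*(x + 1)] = 2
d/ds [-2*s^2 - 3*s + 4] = -4*s - 3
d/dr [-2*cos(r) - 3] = 2*sin(r)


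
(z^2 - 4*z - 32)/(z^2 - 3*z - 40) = (z + 4)/(z + 5)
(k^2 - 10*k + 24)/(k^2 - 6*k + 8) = (k - 6)/(k - 2)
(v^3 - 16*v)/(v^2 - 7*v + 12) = v*(v + 4)/(v - 3)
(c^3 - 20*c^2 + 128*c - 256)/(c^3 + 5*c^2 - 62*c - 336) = (c^2 - 12*c + 32)/(c^2 + 13*c + 42)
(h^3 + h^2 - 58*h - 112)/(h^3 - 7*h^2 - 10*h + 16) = (h + 7)/(h - 1)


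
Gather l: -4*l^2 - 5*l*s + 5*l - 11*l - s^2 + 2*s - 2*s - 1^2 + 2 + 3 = -4*l^2 + l*(-5*s - 6) - s^2 + 4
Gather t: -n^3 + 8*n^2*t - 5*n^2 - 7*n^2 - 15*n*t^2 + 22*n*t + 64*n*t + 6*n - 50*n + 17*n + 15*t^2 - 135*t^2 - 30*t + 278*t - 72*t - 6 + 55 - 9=-n^3 - 12*n^2 - 27*n + t^2*(-15*n - 120) + t*(8*n^2 + 86*n + 176) + 40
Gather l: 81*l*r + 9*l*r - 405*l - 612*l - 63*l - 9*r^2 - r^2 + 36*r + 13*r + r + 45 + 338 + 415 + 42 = l*(90*r - 1080) - 10*r^2 + 50*r + 840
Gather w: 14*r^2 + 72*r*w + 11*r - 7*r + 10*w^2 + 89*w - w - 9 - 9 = 14*r^2 + 4*r + 10*w^2 + w*(72*r + 88) - 18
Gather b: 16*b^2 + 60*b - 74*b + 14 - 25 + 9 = 16*b^2 - 14*b - 2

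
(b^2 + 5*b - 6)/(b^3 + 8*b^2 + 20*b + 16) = (b^2 + 5*b - 6)/(b^3 + 8*b^2 + 20*b + 16)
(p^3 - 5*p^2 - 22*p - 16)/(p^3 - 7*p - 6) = (p - 8)/(p - 3)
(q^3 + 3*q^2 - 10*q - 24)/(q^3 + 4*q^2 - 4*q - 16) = (q - 3)/(q - 2)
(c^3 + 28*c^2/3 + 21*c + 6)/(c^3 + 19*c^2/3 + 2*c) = (c + 3)/c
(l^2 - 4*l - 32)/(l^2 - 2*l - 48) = (l + 4)/(l + 6)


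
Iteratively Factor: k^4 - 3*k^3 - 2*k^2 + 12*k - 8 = (k + 2)*(k^3 - 5*k^2 + 8*k - 4) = (k - 2)*(k + 2)*(k^2 - 3*k + 2) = (k - 2)*(k - 1)*(k + 2)*(k - 2)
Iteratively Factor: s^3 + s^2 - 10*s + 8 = (s + 4)*(s^2 - 3*s + 2) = (s - 2)*(s + 4)*(s - 1)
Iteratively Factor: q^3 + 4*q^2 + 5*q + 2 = (q + 1)*(q^2 + 3*q + 2) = (q + 1)^2*(q + 2)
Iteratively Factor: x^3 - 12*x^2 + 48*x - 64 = (x - 4)*(x^2 - 8*x + 16) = (x - 4)^2*(x - 4)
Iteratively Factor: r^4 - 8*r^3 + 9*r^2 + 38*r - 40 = (r + 2)*(r^3 - 10*r^2 + 29*r - 20) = (r - 4)*(r + 2)*(r^2 - 6*r + 5) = (r - 5)*(r - 4)*(r + 2)*(r - 1)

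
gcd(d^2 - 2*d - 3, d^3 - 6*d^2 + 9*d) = d - 3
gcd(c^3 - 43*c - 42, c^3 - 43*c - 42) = c^3 - 43*c - 42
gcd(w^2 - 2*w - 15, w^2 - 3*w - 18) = w + 3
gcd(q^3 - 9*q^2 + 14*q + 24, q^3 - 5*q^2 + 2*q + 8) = q^2 - 3*q - 4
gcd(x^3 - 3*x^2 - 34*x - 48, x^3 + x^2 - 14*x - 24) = x^2 + 5*x + 6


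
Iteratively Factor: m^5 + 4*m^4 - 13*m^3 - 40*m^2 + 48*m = (m)*(m^4 + 4*m^3 - 13*m^2 - 40*m + 48) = m*(m - 1)*(m^3 + 5*m^2 - 8*m - 48) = m*(m - 1)*(m + 4)*(m^2 + m - 12) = m*(m - 3)*(m - 1)*(m + 4)*(m + 4)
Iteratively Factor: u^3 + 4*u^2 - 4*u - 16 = (u + 2)*(u^2 + 2*u - 8) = (u - 2)*(u + 2)*(u + 4)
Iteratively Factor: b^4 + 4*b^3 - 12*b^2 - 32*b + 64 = (b + 4)*(b^3 - 12*b + 16) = (b + 4)^2*(b^2 - 4*b + 4) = (b - 2)*(b + 4)^2*(b - 2)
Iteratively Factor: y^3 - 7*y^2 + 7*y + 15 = (y - 5)*(y^2 - 2*y - 3) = (y - 5)*(y + 1)*(y - 3)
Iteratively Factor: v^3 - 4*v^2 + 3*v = (v)*(v^2 - 4*v + 3) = v*(v - 3)*(v - 1)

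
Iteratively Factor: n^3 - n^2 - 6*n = (n + 2)*(n^2 - 3*n) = n*(n + 2)*(n - 3)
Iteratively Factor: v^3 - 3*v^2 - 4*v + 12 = (v - 2)*(v^2 - v - 6) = (v - 2)*(v + 2)*(v - 3)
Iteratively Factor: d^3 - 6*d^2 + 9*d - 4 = (d - 1)*(d^2 - 5*d + 4) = (d - 1)^2*(d - 4)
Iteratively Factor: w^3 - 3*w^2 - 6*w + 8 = (w + 2)*(w^2 - 5*w + 4) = (w - 1)*(w + 2)*(w - 4)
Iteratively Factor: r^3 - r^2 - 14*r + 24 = (r + 4)*(r^2 - 5*r + 6) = (r - 3)*(r + 4)*(r - 2)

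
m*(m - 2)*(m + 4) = m^3 + 2*m^2 - 8*m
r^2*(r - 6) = r^3 - 6*r^2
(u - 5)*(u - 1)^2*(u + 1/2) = u^4 - 13*u^3/2 + 15*u^2/2 + u/2 - 5/2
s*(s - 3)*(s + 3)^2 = s^4 + 3*s^3 - 9*s^2 - 27*s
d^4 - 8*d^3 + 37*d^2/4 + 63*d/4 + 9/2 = (d - 6)*(d - 3)*(d + 1/2)^2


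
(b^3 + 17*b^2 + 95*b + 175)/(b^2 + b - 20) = (b^2 + 12*b + 35)/(b - 4)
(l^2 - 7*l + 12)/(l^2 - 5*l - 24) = (-l^2 + 7*l - 12)/(-l^2 + 5*l + 24)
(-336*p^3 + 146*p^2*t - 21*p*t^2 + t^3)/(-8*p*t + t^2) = 42*p^2/t - 13*p + t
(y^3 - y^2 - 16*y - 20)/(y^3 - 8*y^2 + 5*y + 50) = (y + 2)/(y - 5)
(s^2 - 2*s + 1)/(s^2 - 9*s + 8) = (s - 1)/(s - 8)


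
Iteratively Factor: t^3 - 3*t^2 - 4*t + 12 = (t - 3)*(t^2 - 4) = (t - 3)*(t - 2)*(t + 2)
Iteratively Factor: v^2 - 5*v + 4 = (v - 1)*(v - 4)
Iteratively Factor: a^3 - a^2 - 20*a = (a)*(a^2 - a - 20) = a*(a + 4)*(a - 5)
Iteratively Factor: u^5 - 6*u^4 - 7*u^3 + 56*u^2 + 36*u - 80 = (u - 5)*(u^4 - u^3 - 12*u^2 - 4*u + 16) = (u - 5)*(u + 2)*(u^3 - 3*u^2 - 6*u + 8) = (u - 5)*(u - 1)*(u + 2)*(u^2 - 2*u - 8) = (u - 5)*(u - 4)*(u - 1)*(u + 2)*(u + 2)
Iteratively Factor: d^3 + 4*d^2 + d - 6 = (d - 1)*(d^2 + 5*d + 6) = (d - 1)*(d + 2)*(d + 3)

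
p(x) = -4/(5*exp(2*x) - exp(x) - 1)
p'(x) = -4*(-10*exp(2*x) + exp(x))/(5*exp(2*x) - exp(x) - 1)^2 = (40*exp(x) - 4)*exp(x)/(-5*exp(2*x) + exp(x) + 1)^2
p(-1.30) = 4.44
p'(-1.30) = 2.32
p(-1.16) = 4.87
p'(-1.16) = 3.96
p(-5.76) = 3.99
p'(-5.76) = -0.01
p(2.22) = -0.01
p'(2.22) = 0.02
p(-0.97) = 6.06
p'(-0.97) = 9.70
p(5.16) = -0.00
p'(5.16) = 0.00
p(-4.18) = 3.94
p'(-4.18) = -0.05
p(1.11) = -0.10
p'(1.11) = 0.20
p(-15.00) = 4.00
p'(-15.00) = 0.00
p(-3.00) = 3.86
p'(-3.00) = -0.09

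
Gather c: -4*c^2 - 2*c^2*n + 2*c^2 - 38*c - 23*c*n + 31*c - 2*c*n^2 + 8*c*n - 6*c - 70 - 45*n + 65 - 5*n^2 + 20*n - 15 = c^2*(-2*n - 2) + c*(-2*n^2 - 15*n - 13) - 5*n^2 - 25*n - 20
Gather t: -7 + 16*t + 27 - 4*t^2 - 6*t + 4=-4*t^2 + 10*t + 24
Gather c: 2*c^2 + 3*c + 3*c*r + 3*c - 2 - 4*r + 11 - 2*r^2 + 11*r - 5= 2*c^2 + c*(3*r + 6) - 2*r^2 + 7*r + 4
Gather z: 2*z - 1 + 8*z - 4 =10*z - 5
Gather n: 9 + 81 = 90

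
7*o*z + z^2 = z*(7*o + z)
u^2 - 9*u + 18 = (u - 6)*(u - 3)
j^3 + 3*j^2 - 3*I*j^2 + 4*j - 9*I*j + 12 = (j + 3)*(j - 4*I)*(j + I)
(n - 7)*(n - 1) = n^2 - 8*n + 7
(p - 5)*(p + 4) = p^2 - p - 20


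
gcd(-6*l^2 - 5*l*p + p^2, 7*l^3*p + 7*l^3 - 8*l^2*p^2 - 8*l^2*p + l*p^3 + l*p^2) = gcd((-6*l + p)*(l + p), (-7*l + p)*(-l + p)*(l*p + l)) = 1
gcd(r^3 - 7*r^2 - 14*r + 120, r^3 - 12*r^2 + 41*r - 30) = r^2 - 11*r + 30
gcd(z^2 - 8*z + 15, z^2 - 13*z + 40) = z - 5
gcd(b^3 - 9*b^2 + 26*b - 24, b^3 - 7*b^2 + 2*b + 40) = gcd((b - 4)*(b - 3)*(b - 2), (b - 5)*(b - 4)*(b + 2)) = b - 4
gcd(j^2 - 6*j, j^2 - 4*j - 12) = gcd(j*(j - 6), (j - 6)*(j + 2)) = j - 6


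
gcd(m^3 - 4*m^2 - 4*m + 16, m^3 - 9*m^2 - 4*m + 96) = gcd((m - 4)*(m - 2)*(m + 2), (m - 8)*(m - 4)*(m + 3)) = m - 4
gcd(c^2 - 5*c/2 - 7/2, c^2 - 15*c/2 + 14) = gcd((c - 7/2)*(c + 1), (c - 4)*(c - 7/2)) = c - 7/2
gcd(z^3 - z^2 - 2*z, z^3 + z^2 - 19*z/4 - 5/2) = z - 2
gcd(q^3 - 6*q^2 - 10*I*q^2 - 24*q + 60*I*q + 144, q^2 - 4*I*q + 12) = q - 6*I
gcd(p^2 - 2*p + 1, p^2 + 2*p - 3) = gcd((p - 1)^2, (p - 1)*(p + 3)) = p - 1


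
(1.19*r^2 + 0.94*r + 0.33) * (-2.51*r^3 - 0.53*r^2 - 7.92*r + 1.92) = -2.9869*r^5 - 2.9901*r^4 - 10.7513*r^3 - 5.3349*r^2 - 0.8088*r + 0.6336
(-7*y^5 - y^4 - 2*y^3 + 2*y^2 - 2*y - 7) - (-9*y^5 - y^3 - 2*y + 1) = 2*y^5 - y^4 - y^3 + 2*y^2 - 8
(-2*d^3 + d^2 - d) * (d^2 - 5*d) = -2*d^5 + 11*d^4 - 6*d^3 + 5*d^2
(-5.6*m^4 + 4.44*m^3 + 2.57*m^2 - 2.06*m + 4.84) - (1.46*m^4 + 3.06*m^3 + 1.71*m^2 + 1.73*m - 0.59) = -7.06*m^4 + 1.38*m^3 + 0.86*m^2 - 3.79*m + 5.43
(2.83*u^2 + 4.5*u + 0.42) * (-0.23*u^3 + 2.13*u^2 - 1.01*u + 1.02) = -0.6509*u^5 + 4.9929*u^4 + 6.6301*u^3 - 0.7638*u^2 + 4.1658*u + 0.4284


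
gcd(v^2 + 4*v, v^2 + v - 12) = v + 4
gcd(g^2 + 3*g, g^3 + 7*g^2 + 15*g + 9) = g + 3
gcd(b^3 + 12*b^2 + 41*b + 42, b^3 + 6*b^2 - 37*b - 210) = b + 7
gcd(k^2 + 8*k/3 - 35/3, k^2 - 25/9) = 1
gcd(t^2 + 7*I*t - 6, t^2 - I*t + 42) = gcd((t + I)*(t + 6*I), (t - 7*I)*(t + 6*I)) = t + 6*I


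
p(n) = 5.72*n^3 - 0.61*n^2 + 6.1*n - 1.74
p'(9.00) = 1385.08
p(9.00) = 4173.63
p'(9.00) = 1385.08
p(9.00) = 4173.63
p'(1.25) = 31.39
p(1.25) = 16.10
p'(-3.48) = 218.16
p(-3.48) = -271.42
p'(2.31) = 94.85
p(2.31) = 79.60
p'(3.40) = 200.32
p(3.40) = 236.77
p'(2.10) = 79.21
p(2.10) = 61.35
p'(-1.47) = 44.97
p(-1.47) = -30.19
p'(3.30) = 188.95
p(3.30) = 217.31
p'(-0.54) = 11.76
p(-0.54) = -6.11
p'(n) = 17.16*n^2 - 1.22*n + 6.1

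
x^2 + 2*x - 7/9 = (x - 1/3)*(x + 7/3)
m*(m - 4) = m^2 - 4*m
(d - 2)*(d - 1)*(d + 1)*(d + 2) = d^4 - 5*d^2 + 4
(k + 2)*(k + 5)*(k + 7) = k^3 + 14*k^2 + 59*k + 70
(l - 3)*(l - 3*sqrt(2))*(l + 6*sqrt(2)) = l^3 - 3*l^2 + 3*sqrt(2)*l^2 - 36*l - 9*sqrt(2)*l + 108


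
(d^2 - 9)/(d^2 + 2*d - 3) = (d - 3)/(d - 1)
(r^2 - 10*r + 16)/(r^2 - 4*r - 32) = (r - 2)/(r + 4)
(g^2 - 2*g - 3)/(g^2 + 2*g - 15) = (g + 1)/(g + 5)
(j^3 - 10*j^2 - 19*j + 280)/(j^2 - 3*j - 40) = j - 7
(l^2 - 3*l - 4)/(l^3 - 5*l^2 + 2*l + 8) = 1/(l - 2)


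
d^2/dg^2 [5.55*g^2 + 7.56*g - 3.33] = 11.1000000000000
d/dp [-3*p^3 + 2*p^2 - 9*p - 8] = -9*p^2 + 4*p - 9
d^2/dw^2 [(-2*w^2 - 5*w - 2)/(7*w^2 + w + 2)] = 14*(-33*w^3 - 30*w^2 + 24*w + 4)/(343*w^6 + 147*w^5 + 315*w^4 + 85*w^3 + 90*w^2 + 12*w + 8)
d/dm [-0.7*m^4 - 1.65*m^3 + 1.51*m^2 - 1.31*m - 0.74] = -2.8*m^3 - 4.95*m^2 + 3.02*m - 1.31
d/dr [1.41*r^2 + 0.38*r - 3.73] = 2.82*r + 0.38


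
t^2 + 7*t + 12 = (t + 3)*(t + 4)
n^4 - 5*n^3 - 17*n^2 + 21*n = n*(n - 7)*(n - 1)*(n + 3)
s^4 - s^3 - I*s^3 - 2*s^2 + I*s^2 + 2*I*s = s*(s - 2)*(s + 1)*(s - I)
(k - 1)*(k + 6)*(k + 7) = k^3 + 12*k^2 + 29*k - 42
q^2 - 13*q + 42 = (q - 7)*(q - 6)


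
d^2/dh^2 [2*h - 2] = 0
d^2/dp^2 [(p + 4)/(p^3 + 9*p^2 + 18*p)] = 6*(-p*(p^2 + 9*p + 18)*(p^2 + 6*p + (p + 3)*(p + 4) + 6) + 3*(p + 4)*(p^2 + 6*p + 6)^2)/(p^3*(p^2 + 9*p + 18)^3)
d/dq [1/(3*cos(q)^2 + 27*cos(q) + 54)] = (2*cos(q) + 9)*sin(q)/(3*(cos(q)^2 + 9*cos(q) + 18)^2)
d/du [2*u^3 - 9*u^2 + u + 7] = 6*u^2 - 18*u + 1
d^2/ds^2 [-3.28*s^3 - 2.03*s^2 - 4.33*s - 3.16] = -19.68*s - 4.06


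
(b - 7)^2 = b^2 - 14*b + 49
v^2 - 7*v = v*(v - 7)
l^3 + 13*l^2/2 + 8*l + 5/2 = (l + 1/2)*(l + 1)*(l + 5)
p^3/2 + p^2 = p^2*(p/2 + 1)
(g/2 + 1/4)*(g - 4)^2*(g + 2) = g^4/2 - 11*g^3/4 - 3*g^2/2 + 16*g + 8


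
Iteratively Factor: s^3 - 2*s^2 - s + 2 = (s + 1)*(s^2 - 3*s + 2) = (s - 1)*(s + 1)*(s - 2)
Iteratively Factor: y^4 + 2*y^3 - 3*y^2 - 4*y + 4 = (y + 2)*(y^3 - 3*y + 2) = (y - 1)*(y + 2)*(y^2 + y - 2) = (y - 1)*(y + 2)^2*(y - 1)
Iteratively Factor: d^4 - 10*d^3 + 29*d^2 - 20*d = (d - 4)*(d^3 - 6*d^2 + 5*d) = (d - 4)*(d - 1)*(d^2 - 5*d) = (d - 5)*(d - 4)*(d - 1)*(d)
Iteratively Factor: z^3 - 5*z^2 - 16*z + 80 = (z + 4)*(z^2 - 9*z + 20) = (z - 5)*(z + 4)*(z - 4)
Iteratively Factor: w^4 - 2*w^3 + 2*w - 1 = (w - 1)*(w^3 - w^2 - w + 1) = (w - 1)*(w + 1)*(w^2 - 2*w + 1) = (w - 1)^2*(w + 1)*(w - 1)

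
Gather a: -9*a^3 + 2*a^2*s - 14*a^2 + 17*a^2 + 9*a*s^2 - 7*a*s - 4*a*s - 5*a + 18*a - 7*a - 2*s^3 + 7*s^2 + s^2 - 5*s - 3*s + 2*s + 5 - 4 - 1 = -9*a^3 + a^2*(2*s + 3) + a*(9*s^2 - 11*s + 6) - 2*s^3 + 8*s^2 - 6*s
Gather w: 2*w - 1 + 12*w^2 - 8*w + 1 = 12*w^2 - 6*w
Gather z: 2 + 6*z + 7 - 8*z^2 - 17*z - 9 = -8*z^2 - 11*z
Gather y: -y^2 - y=-y^2 - y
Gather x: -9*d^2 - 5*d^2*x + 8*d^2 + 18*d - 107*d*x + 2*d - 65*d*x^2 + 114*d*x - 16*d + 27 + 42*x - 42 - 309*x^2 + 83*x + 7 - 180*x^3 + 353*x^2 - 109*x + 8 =-d^2 + 4*d - 180*x^3 + x^2*(44 - 65*d) + x*(-5*d^2 + 7*d + 16)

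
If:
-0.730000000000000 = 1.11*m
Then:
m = -0.66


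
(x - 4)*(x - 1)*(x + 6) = x^3 + x^2 - 26*x + 24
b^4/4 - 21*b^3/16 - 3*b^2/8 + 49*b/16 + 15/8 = (b/4 + 1/4)*(b - 5)*(b - 2)*(b + 3/4)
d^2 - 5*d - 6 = (d - 6)*(d + 1)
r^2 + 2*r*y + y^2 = (r + y)^2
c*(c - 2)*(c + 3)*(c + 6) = c^4 + 7*c^3 - 36*c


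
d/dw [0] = 0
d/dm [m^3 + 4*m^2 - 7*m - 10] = 3*m^2 + 8*m - 7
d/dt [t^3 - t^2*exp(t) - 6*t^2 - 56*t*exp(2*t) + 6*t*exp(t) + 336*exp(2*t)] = -t^2*exp(t) + 3*t^2 - 112*t*exp(2*t) + 4*t*exp(t) - 12*t + 616*exp(2*t) + 6*exp(t)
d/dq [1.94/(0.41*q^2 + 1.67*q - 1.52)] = (-1.5908*q - 3.2398)/(0.41*q^2 + 1.67*q - 1.52)^2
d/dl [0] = 0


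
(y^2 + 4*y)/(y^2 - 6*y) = (y + 4)/(y - 6)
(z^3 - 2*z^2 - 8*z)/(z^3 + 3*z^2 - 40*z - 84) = z*(z - 4)/(z^2 + z - 42)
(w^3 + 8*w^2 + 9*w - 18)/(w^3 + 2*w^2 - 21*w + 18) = (w + 3)/(w - 3)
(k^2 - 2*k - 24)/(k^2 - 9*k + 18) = (k + 4)/(k - 3)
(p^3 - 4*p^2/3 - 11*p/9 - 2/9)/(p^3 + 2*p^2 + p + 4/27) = 3*(p - 2)/(3*p + 4)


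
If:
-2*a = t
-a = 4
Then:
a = -4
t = 8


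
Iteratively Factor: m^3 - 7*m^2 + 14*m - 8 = (m - 1)*(m^2 - 6*m + 8) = (m - 4)*(m - 1)*(m - 2)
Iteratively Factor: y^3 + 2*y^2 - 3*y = (y - 1)*(y^2 + 3*y) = (y - 1)*(y + 3)*(y)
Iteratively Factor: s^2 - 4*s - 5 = (s - 5)*(s + 1)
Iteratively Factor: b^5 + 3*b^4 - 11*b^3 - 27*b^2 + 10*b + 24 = (b + 2)*(b^4 + b^3 - 13*b^2 - b + 12) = (b + 1)*(b + 2)*(b^3 - 13*b + 12) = (b - 3)*(b + 1)*(b + 2)*(b^2 + 3*b - 4) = (b - 3)*(b + 1)*(b + 2)*(b + 4)*(b - 1)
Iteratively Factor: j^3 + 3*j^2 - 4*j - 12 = (j + 3)*(j^2 - 4) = (j - 2)*(j + 3)*(j + 2)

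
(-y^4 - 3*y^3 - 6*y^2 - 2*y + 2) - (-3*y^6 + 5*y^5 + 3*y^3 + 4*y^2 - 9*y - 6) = 3*y^6 - 5*y^5 - y^4 - 6*y^3 - 10*y^2 + 7*y + 8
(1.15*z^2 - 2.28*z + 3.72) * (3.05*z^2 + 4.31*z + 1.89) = 3.5075*z^4 - 1.9975*z^3 + 3.6927*z^2 + 11.724*z + 7.0308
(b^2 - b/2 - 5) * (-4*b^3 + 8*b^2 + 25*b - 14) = -4*b^5 + 10*b^4 + 41*b^3 - 133*b^2/2 - 118*b + 70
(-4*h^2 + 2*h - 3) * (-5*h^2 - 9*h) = 20*h^4 + 26*h^3 - 3*h^2 + 27*h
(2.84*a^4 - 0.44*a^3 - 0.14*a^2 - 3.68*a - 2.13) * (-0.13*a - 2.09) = -0.3692*a^5 - 5.8784*a^4 + 0.9378*a^3 + 0.771*a^2 + 7.9681*a + 4.4517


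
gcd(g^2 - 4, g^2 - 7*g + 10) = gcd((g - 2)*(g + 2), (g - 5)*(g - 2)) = g - 2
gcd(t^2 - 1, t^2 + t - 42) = 1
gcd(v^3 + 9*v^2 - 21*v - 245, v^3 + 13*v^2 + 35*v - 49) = v^2 + 14*v + 49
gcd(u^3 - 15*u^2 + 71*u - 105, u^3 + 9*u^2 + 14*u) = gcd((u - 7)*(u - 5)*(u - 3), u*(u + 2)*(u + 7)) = 1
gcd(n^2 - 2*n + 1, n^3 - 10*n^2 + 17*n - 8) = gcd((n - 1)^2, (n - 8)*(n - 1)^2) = n^2 - 2*n + 1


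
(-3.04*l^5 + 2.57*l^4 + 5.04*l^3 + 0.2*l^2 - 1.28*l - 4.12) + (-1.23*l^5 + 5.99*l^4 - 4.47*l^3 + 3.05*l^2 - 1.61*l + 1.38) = -4.27*l^5 + 8.56*l^4 + 0.57*l^3 + 3.25*l^2 - 2.89*l - 2.74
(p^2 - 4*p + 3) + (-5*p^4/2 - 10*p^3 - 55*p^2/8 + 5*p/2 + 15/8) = -5*p^4/2 - 10*p^3 - 47*p^2/8 - 3*p/2 + 39/8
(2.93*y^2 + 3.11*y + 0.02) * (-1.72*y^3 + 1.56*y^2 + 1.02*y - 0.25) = -5.0396*y^5 - 0.7784*y^4 + 7.8058*y^3 + 2.4709*y^2 - 0.7571*y - 0.005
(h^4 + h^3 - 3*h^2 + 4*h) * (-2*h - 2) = -2*h^5 - 4*h^4 + 4*h^3 - 2*h^2 - 8*h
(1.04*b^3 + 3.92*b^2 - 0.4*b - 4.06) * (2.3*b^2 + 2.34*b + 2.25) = 2.392*b^5 + 11.4496*b^4 + 10.5928*b^3 - 1.454*b^2 - 10.4004*b - 9.135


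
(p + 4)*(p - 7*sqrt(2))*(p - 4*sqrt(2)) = p^3 - 11*sqrt(2)*p^2 + 4*p^2 - 44*sqrt(2)*p + 56*p + 224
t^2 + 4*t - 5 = (t - 1)*(t + 5)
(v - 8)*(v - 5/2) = v^2 - 21*v/2 + 20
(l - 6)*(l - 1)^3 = l^4 - 9*l^3 + 21*l^2 - 19*l + 6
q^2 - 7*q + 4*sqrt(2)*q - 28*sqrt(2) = (q - 7)*(q + 4*sqrt(2))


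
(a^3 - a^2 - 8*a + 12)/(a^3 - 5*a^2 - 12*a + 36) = (a - 2)/(a - 6)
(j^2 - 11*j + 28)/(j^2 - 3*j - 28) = (j - 4)/(j + 4)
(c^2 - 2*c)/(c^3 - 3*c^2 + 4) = c/(c^2 - c - 2)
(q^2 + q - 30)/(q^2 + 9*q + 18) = (q - 5)/(q + 3)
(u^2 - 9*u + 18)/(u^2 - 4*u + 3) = (u - 6)/(u - 1)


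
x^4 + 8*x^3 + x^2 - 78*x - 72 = (x - 3)*(x + 1)*(x + 4)*(x + 6)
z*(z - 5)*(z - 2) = z^3 - 7*z^2 + 10*z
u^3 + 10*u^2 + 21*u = u*(u + 3)*(u + 7)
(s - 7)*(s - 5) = s^2 - 12*s + 35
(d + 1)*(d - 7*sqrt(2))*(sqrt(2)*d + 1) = sqrt(2)*d^3 - 13*d^2 + sqrt(2)*d^2 - 13*d - 7*sqrt(2)*d - 7*sqrt(2)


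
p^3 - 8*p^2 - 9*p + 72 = (p - 8)*(p - 3)*(p + 3)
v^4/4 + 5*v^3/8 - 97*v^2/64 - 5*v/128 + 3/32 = (v/4 + 1)*(v - 3/2)*(v - 1/4)*(v + 1/4)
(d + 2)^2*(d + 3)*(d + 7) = d^4 + 14*d^3 + 65*d^2 + 124*d + 84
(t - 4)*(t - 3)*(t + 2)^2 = t^4 - 3*t^3 - 12*t^2 + 20*t + 48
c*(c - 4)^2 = c^3 - 8*c^2 + 16*c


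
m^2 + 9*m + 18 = (m + 3)*(m + 6)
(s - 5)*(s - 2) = s^2 - 7*s + 10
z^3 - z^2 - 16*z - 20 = (z - 5)*(z + 2)^2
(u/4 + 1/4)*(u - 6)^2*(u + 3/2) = u^4/4 - 19*u^3/8 + 15*u^2/8 + 18*u + 27/2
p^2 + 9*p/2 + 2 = (p + 1/2)*(p + 4)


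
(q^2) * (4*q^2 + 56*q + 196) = 4*q^4 + 56*q^3 + 196*q^2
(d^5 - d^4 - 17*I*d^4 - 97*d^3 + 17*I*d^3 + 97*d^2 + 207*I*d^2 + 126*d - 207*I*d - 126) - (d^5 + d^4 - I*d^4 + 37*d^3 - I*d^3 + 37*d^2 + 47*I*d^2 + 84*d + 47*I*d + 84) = -2*d^4 - 16*I*d^4 - 134*d^3 + 18*I*d^3 + 60*d^2 + 160*I*d^2 + 42*d - 254*I*d - 210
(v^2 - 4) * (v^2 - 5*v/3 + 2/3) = v^4 - 5*v^3/3 - 10*v^2/3 + 20*v/3 - 8/3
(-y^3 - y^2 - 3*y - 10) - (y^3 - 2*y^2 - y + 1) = -2*y^3 + y^2 - 2*y - 11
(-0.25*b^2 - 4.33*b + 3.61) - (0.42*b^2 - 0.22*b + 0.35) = -0.67*b^2 - 4.11*b + 3.26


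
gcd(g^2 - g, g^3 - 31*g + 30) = g - 1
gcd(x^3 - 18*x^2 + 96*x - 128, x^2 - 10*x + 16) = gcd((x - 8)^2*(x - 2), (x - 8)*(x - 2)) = x^2 - 10*x + 16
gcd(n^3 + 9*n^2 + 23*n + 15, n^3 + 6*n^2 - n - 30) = n^2 + 8*n + 15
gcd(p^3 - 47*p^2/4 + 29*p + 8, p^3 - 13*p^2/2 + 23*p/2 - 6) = p - 4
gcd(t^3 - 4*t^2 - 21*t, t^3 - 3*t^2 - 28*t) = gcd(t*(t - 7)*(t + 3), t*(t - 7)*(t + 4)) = t^2 - 7*t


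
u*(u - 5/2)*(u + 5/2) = u^3 - 25*u/4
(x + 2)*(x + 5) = x^2 + 7*x + 10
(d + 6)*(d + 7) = d^2 + 13*d + 42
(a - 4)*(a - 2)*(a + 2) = a^3 - 4*a^2 - 4*a + 16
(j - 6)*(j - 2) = j^2 - 8*j + 12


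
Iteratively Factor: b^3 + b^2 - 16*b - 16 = (b + 4)*(b^2 - 3*b - 4) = (b + 1)*(b + 4)*(b - 4)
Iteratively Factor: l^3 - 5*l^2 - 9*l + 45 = (l + 3)*(l^2 - 8*l + 15) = (l - 3)*(l + 3)*(l - 5)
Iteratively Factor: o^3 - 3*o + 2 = (o + 2)*(o^2 - 2*o + 1) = (o - 1)*(o + 2)*(o - 1)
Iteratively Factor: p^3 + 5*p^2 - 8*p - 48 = (p + 4)*(p^2 + p - 12) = (p + 4)^2*(p - 3)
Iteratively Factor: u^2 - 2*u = (u)*(u - 2)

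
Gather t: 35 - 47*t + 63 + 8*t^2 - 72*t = 8*t^2 - 119*t + 98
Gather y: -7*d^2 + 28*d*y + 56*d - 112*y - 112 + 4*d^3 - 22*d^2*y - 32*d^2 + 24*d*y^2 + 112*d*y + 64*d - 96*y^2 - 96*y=4*d^3 - 39*d^2 + 120*d + y^2*(24*d - 96) + y*(-22*d^2 + 140*d - 208) - 112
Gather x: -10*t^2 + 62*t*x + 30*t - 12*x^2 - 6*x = -10*t^2 + 30*t - 12*x^2 + x*(62*t - 6)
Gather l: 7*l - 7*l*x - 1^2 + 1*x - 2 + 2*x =l*(7 - 7*x) + 3*x - 3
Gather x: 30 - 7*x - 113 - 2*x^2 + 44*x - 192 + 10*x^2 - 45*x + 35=8*x^2 - 8*x - 240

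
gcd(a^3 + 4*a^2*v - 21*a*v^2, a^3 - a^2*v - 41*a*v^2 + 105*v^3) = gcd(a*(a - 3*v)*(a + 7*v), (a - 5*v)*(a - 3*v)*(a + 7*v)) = -a^2 - 4*a*v + 21*v^2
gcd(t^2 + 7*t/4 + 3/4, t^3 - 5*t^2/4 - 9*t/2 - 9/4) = t^2 + 7*t/4 + 3/4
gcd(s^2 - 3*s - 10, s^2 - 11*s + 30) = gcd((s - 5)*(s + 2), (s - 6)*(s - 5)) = s - 5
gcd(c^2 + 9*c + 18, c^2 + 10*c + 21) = c + 3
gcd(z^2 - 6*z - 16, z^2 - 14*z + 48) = z - 8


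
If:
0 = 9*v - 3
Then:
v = 1/3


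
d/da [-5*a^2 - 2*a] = -10*a - 2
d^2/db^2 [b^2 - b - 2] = 2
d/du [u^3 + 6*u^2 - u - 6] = 3*u^2 + 12*u - 1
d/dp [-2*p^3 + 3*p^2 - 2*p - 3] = -6*p^2 + 6*p - 2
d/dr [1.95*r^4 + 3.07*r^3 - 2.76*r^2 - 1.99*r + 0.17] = 7.8*r^3 + 9.21*r^2 - 5.52*r - 1.99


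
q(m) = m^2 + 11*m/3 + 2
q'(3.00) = 9.67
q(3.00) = 22.00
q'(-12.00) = -20.33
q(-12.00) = 102.00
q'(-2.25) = -0.83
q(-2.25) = -1.19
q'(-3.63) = -3.59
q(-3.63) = 1.87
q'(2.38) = 8.43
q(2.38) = 16.39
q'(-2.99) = -2.31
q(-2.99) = -0.02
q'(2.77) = 9.21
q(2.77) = 19.83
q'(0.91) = 5.49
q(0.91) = 6.16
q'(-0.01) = 3.65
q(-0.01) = 1.96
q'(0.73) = 5.13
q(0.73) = 5.21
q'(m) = 2*m + 11/3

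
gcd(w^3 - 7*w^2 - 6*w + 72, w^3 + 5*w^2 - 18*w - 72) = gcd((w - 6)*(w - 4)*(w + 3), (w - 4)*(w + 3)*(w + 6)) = w^2 - w - 12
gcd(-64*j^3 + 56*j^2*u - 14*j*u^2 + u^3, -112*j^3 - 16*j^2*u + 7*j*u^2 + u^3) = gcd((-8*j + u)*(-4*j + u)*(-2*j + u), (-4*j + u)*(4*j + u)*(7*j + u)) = -4*j + u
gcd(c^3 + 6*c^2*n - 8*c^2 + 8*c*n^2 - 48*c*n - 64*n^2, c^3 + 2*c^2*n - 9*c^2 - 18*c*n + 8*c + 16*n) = c^2 + 2*c*n - 8*c - 16*n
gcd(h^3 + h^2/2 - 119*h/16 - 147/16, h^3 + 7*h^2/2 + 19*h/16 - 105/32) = h + 7/4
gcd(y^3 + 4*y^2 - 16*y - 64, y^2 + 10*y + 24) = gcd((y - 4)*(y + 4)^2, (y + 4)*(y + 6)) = y + 4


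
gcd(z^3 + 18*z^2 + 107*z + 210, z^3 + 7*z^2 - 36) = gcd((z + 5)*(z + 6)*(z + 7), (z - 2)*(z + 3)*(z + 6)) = z + 6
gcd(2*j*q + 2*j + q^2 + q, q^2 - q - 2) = q + 1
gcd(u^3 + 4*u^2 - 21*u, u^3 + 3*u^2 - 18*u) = u^2 - 3*u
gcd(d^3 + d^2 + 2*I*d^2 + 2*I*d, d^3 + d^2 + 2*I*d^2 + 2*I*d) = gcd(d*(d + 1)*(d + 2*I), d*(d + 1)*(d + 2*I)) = d^3 + d^2*(1 + 2*I) + 2*I*d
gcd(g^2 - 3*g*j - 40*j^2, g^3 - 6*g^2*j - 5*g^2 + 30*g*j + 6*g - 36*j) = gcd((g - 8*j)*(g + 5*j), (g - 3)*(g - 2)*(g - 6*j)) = 1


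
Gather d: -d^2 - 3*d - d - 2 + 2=-d^2 - 4*d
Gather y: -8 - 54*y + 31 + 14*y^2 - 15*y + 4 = 14*y^2 - 69*y + 27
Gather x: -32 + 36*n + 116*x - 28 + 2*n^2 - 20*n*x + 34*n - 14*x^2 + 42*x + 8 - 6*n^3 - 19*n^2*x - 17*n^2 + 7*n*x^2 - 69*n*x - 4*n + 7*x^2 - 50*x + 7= -6*n^3 - 15*n^2 + 66*n + x^2*(7*n - 7) + x*(-19*n^2 - 89*n + 108) - 45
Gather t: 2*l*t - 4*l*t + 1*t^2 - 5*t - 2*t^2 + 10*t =-t^2 + t*(5 - 2*l)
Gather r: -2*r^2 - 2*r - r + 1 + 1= -2*r^2 - 3*r + 2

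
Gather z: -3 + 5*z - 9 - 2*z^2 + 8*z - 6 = -2*z^2 + 13*z - 18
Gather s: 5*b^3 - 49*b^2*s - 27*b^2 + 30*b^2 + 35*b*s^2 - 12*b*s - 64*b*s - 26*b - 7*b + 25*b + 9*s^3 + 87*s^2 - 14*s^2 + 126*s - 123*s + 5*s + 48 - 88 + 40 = 5*b^3 + 3*b^2 - 8*b + 9*s^3 + s^2*(35*b + 73) + s*(-49*b^2 - 76*b + 8)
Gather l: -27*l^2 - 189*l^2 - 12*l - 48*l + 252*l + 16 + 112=-216*l^2 + 192*l + 128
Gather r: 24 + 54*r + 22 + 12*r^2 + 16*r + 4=12*r^2 + 70*r + 50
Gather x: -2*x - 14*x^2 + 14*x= -14*x^2 + 12*x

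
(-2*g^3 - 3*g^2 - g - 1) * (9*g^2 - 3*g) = -18*g^5 - 21*g^4 - 6*g^2 + 3*g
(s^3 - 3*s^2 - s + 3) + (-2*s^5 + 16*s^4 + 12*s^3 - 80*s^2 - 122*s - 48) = -2*s^5 + 16*s^4 + 13*s^3 - 83*s^2 - 123*s - 45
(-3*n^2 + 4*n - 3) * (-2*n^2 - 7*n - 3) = 6*n^4 + 13*n^3 - 13*n^2 + 9*n + 9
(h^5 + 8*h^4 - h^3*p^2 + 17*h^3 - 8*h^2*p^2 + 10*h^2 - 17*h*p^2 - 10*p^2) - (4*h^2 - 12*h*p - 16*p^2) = h^5 + 8*h^4 - h^3*p^2 + 17*h^3 - 8*h^2*p^2 + 6*h^2 - 17*h*p^2 + 12*h*p + 6*p^2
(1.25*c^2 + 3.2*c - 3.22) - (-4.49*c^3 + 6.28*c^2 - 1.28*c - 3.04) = 4.49*c^3 - 5.03*c^2 + 4.48*c - 0.18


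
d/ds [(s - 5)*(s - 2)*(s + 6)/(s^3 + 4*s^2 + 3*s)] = 5*(s^4 + 14*s^3 - 11*s^2 - 96*s - 36)/(s^2*(s^4 + 8*s^3 + 22*s^2 + 24*s + 9))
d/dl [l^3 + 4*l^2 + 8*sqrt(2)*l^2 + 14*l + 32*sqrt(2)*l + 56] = 3*l^2 + 8*l + 16*sqrt(2)*l + 14 + 32*sqrt(2)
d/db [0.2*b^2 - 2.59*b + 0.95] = 0.4*b - 2.59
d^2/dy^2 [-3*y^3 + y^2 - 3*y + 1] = 2 - 18*y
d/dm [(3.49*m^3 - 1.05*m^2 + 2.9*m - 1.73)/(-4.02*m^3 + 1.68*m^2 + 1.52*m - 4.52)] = (1.6422*m^4 + 33.9256*m^3 - 74.6562*m^2 + 15.3048*m - 10.4784)/(16.1604*m^6 - 13.5072*m^5 - 9.3984*m^4 + 41.448*m^3 - 12.8768*m^2 - 13.7408*m + 20.4304)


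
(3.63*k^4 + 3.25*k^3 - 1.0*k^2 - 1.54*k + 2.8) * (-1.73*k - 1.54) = -6.2799*k^5 - 11.2127*k^4 - 3.275*k^3 + 4.2042*k^2 - 2.4724*k - 4.312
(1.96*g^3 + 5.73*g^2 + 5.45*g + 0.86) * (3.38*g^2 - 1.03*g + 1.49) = 6.6248*g^5 + 17.3486*g^4 + 15.4395*g^3 + 5.831*g^2 + 7.2347*g + 1.2814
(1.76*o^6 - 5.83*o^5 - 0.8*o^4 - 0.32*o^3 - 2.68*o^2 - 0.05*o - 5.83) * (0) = 0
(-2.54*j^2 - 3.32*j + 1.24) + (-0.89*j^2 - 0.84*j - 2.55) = -3.43*j^2 - 4.16*j - 1.31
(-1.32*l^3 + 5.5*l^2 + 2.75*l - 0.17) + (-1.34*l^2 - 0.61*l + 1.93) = -1.32*l^3 + 4.16*l^2 + 2.14*l + 1.76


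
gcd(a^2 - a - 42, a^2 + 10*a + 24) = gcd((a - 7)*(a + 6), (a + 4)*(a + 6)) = a + 6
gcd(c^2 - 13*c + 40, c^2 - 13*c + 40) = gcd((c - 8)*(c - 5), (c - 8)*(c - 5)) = c^2 - 13*c + 40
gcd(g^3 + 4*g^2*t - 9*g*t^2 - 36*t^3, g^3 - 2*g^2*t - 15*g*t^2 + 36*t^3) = -g^2 - g*t + 12*t^2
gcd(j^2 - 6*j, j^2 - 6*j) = j^2 - 6*j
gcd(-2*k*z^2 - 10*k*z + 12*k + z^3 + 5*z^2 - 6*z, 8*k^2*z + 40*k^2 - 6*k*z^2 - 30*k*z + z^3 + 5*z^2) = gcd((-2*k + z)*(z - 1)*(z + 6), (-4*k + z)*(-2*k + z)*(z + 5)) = -2*k + z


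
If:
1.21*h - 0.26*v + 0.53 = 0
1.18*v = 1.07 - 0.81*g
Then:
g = 1.32098765432099 - 1.45679012345679*v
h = 0.214876033057851*v - 0.43801652892562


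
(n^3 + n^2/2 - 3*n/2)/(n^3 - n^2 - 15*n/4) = 2*(n - 1)/(2*n - 5)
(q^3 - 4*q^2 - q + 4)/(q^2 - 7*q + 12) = (q^2 - 1)/(q - 3)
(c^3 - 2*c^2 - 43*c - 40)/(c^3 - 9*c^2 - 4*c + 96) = (c^2 + 6*c + 5)/(c^2 - c - 12)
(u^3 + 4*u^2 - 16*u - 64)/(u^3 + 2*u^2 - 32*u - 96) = (u - 4)/(u - 6)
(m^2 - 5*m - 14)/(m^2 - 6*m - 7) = (m + 2)/(m + 1)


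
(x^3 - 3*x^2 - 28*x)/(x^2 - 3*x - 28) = x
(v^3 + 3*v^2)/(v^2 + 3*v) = v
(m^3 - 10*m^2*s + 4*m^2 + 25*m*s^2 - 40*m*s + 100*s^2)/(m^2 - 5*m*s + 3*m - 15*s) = (m^2 - 5*m*s + 4*m - 20*s)/(m + 3)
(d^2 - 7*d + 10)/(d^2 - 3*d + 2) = (d - 5)/(d - 1)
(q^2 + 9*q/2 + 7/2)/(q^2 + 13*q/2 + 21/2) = (q + 1)/(q + 3)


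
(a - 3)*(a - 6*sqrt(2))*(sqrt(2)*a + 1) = sqrt(2)*a^3 - 11*a^2 - 3*sqrt(2)*a^2 - 6*sqrt(2)*a + 33*a + 18*sqrt(2)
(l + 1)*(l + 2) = l^2 + 3*l + 2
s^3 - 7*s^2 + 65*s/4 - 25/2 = (s - 5/2)^2*(s - 2)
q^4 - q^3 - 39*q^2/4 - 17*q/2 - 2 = (q - 4)*(q + 1/2)^2*(q + 2)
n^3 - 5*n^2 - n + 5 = (n - 5)*(n - 1)*(n + 1)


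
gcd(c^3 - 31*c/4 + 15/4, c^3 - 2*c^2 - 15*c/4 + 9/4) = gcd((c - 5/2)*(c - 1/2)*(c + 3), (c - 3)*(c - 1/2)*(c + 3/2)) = c - 1/2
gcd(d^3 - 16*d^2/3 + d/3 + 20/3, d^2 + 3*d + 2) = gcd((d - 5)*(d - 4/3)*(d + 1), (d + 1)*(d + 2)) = d + 1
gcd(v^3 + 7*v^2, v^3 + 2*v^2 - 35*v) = v^2 + 7*v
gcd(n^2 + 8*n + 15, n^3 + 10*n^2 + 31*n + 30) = n^2 + 8*n + 15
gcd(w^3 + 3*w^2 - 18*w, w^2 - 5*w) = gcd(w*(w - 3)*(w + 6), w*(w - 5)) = w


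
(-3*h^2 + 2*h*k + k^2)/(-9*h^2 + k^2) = (h - k)/(3*h - k)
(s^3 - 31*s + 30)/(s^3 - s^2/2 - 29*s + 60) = 2*(s^2 - 6*s + 5)/(2*s^2 - 13*s + 20)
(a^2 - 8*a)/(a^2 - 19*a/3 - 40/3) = 3*a/(3*a + 5)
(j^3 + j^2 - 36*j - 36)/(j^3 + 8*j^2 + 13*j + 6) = (j - 6)/(j + 1)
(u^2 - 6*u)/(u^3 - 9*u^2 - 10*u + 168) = u/(u^2 - 3*u - 28)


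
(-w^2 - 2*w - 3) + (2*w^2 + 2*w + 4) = w^2 + 1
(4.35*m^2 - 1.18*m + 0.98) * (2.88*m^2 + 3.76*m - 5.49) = 12.528*m^4 + 12.9576*m^3 - 25.4959*m^2 + 10.163*m - 5.3802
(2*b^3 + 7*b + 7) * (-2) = -4*b^3 - 14*b - 14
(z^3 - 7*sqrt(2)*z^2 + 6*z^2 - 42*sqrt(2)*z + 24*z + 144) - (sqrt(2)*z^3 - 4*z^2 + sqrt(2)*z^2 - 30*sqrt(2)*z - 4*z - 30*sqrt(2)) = -sqrt(2)*z^3 + z^3 - 8*sqrt(2)*z^2 + 10*z^2 - 12*sqrt(2)*z + 28*z + 30*sqrt(2) + 144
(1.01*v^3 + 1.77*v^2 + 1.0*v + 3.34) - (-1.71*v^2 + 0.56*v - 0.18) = 1.01*v^3 + 3.48*v^2 + 0.44*v + 3.52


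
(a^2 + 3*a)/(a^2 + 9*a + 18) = a/(a + 6)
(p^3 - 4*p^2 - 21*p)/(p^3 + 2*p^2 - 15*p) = (p^2 - 4*p - 21)/(p^2 + 2*p - 15)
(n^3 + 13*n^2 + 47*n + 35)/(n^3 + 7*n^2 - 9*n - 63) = (n^2 + 6*n + 5)/(n^2 - 9)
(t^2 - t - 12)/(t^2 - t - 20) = (-t^2 + t + 12)/(-t^2 + t + 20)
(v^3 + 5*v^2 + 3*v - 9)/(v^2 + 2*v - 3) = v + 3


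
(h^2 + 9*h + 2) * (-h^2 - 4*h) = -h^4 - 13*h^3 - 38*h^2 - 8*h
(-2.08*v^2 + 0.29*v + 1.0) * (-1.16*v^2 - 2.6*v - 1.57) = 2.4128*v^4 + 5.0716*v^3 + 1.3516*v^2 - 3.0553*v - 1.57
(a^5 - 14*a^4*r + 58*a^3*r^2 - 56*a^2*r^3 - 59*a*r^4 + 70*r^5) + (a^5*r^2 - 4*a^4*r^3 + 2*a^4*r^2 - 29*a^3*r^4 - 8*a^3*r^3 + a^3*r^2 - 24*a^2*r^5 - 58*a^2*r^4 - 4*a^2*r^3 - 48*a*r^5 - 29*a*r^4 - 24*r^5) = a^5*r^2 + a^5 - 4*a^4*r^3 + 2*a^4*r^2 - 14*a^4*r - 29*a^3*r^4 - 8*a^3*r^3 + 59*a^3*r^2 - 24*a^2*r^5 - 58*a^2*r^4 - 60*a^2*r^3 - 48*a*r^5 - 88*a*r^4 + 46*r^5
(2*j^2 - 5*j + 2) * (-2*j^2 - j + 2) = -4*j^4 + 8*j^3 + 5*j^2 - 12*j + 4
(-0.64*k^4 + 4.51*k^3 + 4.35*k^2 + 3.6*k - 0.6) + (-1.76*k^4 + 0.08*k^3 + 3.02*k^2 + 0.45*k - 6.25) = -2.4*k^4 + 4.59*k^3 + 7.37*k^2 + 4.05*k - 6.85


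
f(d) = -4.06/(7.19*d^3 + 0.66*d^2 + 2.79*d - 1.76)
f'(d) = -4.06*(-21.57*d^2 - 1.32*d - 2.79)/(7.19*d^3 + 0.66*d^2 + 2.79*d - 1.76)^2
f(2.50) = -0.03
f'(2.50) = 0.04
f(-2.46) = 0.04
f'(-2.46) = 0.04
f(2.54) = -0.03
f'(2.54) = 0.04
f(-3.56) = 0.01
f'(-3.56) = 0.01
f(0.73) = -1.19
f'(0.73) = 5.28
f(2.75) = -0.03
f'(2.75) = 0.03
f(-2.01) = 0.06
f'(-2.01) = 0.09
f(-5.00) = 0.00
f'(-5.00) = 0.00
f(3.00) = -0.02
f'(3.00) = 0.02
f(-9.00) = 0.00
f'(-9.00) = 0.00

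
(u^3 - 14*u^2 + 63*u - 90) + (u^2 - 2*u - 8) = u^3 - 13*u^2 + 61*u - 98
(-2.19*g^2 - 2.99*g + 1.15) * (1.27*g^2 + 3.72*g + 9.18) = -2.7813*g^4 - 11.9441*g^3 - 29.7665*g^2 - 23.1702*g + 10.557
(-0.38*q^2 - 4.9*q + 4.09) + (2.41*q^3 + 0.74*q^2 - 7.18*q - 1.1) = 2.41*q^3 + 0.36*q^2 - 12.08*q + 2.99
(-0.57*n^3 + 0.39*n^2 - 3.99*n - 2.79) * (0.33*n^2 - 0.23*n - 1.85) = -0.1881*n^5 + 0.2598*n^4 - 0.3519*n^3 - 0.7245*n^2 + 8.0232*n + 5.1615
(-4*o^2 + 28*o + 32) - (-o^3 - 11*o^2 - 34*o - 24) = o^3 + 7*o^2 + 62*o + 56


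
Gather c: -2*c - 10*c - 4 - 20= -12*c - 24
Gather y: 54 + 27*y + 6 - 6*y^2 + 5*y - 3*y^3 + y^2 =-3*y^3 - 5*y^2 + 32*y + 60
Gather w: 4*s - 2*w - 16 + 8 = 4*s - 2*w - 8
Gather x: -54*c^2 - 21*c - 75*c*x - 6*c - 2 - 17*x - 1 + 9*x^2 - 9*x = -54*c^2 - 27*c + 9*x^2 + x*(-75*c - 26) - 3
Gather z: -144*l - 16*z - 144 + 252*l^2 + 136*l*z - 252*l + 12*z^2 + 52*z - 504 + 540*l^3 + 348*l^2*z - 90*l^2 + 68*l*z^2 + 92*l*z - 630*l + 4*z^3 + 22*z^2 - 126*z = 540*l^3 + 162*l^2 - 1026*l + 4*z^3 + z^2*(68*l + 34) + z*(348*l^2 + 228*l - 90) - 648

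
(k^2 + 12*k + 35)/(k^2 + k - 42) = (k + 5)/(k - 6)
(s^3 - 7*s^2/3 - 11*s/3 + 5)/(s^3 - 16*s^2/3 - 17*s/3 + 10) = (s - 3)/(s - 6)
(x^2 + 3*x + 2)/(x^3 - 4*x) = (x + 1)/(x*(x - 2))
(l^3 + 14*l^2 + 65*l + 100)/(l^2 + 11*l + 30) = (l^2 + 9*l + 20)/(l + 6)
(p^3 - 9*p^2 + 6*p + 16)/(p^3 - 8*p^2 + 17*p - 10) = (p^2 - 7*p - 8)/(p^2 - 6*p + 5)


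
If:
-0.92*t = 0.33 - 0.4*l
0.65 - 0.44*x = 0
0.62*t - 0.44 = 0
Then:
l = 2.46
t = 0.71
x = 1.48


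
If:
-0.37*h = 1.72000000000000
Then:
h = -4.65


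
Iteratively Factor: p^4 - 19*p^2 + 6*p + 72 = (p + 2)*(p^3 - 2*p^2 - 15*p + 36) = (p - 3)*(p + 2)*(p^2 + p - 12) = (p - 3)*(p + 2)*(p + 4)*(p - 3)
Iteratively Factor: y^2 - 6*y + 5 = (y - 1)*(y - 5)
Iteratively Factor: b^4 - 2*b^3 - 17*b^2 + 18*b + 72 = (b - 3)*(b^3 + b^2 - 14*b - 24) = (b - 3)*(b + 3)*(b^2 - 2*b - 8) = (b - 3)*(b + 2)*(b + 3)*(b - 4)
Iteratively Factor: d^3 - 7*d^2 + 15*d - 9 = (d - 3)*(d^2 - 4*d + 3) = (d - 3)*(d - 1)*(d - 3)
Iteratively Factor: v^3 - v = (v + 1)*(v^2 - v) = (v - 1)*(v + 1)*(v)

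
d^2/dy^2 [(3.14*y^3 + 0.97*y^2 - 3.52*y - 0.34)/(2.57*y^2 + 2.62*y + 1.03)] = (-5.6843418860808e-14*y^4 - 33.0766479999999*y^3 + 21.961506*y^2 + 62.157972*y + 18.188526)/(16.974593*y^6 + 51.914514*y^5 + 73.333665*y^4 + 59.59714*y^3 + 29.390535*y^2 + 8.338674*y + 1.092727)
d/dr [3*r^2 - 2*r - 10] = 6*r - 2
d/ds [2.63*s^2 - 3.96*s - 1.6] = 5.26*s - 3.96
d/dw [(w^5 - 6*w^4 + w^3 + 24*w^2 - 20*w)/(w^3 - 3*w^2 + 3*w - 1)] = (2*w^4 - 9*w^3 + 15*w^2 - 12*w - 20)/(w^3 - 3*w^2 + 3*w - 1)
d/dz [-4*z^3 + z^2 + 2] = 2*z*(1 - 6*z)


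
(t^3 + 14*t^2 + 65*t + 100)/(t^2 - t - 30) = (t^2 + 9*t + 20)/(t - 6)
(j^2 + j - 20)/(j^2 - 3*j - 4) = (j + 5)/(j + 1)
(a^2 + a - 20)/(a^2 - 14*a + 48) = (a^2 + a - 20)/(a^2 - 14*a + 48)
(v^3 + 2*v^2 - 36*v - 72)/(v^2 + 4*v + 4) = (v^2 - 36)/(v + 2)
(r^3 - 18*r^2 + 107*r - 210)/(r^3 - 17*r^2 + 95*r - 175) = (r - 6)/(r - 5)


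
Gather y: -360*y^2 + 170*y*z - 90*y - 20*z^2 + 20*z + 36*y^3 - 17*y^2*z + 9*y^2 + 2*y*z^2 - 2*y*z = 36*y^3 + y^2*(-17*z - 351) + y*(2*z^2 + 168*z - 90) - 20*z^2 + 20*z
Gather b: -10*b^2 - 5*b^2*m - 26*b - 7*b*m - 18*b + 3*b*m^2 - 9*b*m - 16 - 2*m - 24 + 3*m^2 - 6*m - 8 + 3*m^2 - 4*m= b^2*(-5*m - 10) + b*(3*m^2 - 16*m - 44) + 6*m^2 - 12*m - 48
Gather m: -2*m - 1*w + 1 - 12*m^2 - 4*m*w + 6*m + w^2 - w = -12*m^2 + m*(4 - 4*w) + w^2 - 2*w + 1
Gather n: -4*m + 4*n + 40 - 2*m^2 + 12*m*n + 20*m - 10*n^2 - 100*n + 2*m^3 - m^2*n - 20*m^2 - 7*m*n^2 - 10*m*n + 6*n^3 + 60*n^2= 2*m^3 - 22*m^2 + 16*m + 6*n^3 + n^2*(50 - 7*m) + n*(-m^2 + 2*m - 96) + 40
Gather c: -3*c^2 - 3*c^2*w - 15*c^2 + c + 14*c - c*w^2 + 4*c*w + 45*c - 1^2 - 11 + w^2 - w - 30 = c^2*(-3*w - 18) + c*(-w^2 + 4*w + 60) + w^2 - w - 42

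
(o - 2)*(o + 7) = o^2 + 5*o - 14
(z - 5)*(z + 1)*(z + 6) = z^3 + 2*z^2 - 29*z - 30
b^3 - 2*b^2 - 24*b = b*(b - 6)*(b + 4)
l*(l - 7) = l^2 - 7*l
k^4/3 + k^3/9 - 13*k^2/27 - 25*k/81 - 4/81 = (k/3 + 1/3)*(k - 4/3)*(k + 1/3)^2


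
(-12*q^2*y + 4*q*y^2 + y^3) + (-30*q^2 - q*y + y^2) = -12*q^2*y - 30*q^2 + 4*q*y^2 - q*y + y^3 + y^2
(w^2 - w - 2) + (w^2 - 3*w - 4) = 2*w^2 - 4*w - 6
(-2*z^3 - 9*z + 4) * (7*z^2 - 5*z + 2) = -14*z^5 + 10*z^4 - 67*z^3 + 73*z^2 - 38*z + 8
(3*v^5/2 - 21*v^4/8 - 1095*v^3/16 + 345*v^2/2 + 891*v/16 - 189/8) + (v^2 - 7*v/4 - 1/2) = 3*v^5/2 - 21*v^4/8 - 1095*v^3/16 + 347*v^2/2 + 863*v/16 - 193/8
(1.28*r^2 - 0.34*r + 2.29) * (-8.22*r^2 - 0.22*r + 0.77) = -10.5216*r^4 + 2.5132*r^3 - 17.7634*r^2 - 0.7656*r + 1.7633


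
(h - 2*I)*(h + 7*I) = h^2 + 5*I*h + 14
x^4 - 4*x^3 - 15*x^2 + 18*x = x*(x - 6)*(x - 1)*(x + 3)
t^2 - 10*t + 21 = (t - 7)*(t - 3)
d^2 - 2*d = d*(d - 2)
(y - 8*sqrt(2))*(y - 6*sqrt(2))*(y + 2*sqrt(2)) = y^3 - 12*sqrt(2)*y^2 + 40*y + 192*sqrt(2)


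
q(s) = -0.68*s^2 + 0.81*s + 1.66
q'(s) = 0.81 - 1.36*s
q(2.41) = -0.34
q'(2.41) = -2.47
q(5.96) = -17.67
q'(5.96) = -7.30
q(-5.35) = -22.14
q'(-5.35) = 8.09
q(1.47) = 1.38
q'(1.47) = -1.19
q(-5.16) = -20.63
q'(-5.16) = 7.83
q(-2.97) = -6.74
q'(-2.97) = 4.85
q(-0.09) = 1.58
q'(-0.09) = 0.93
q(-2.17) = -3.30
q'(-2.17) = 3.76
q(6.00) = -17.96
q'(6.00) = -7.35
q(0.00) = 1.66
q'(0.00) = 0.81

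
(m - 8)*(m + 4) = m^2 - 4*m - 32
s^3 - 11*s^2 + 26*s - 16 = (s - 8)*(s - 2)*(s - 1)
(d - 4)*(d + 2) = d^2 - 2*d - 8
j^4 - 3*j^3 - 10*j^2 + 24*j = j*(j - 4)*(j - 2)*(j + 3)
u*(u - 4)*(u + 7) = u^3 + 3*u^2 - 28*u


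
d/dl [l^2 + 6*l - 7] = 2*l + 6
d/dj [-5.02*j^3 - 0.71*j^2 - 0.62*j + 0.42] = -15.06*j^2 - 1.42*j - 0.62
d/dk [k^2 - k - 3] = 2*k - 1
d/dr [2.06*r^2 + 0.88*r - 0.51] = 4.12*r + 0.88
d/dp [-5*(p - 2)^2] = 20 - 10*p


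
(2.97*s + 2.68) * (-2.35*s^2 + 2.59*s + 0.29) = -6.9795*s^3 + 1.3943*s^2 + 7.8025*s + 0.7772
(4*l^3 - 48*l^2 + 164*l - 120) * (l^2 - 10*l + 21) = 4*l^5 - 88*l^4 + 728*l^3 - 2768*l^2 + 4644*l - 2520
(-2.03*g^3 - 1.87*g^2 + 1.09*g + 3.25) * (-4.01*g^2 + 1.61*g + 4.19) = 8.1403*g^5 + 4.2304*g^4 - 15.8873*g^3 - 19.1129*g^2 + 9.7996*g + 13.6175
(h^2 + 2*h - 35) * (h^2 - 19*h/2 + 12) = h^4 - 15*h^3/2 - 42*h^2 + 713*h/2 - 420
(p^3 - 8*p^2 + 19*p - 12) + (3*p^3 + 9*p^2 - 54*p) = 4*p^3 + p^2 - 35*p - 12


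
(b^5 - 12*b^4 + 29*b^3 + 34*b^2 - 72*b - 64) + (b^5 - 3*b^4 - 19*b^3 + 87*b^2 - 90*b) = 2*b^5 - 15*b^4 + 10*b^3 + 121*b^2 - 162*b - 64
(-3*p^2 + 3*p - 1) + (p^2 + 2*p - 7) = -2*p^2 + 5*p - 8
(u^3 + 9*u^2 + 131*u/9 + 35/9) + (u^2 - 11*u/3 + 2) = u^3 + 10*u^2 + 98*u/9 + 53/9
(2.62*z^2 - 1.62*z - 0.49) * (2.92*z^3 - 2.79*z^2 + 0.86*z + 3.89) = 7.6504*z^5 - 12.0402*z^4 + 5.3422*z^3 + 10.1657*z^2 - 6.7232*z - 1.9061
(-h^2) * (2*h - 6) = -2*h^3 + 6*h^2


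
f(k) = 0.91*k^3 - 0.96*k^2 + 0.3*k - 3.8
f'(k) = 2.73*k^2 - 1.92*k + 0.3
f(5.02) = 88.63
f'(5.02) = 59.46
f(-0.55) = -4.41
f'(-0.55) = 2.18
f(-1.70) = -11.56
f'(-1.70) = 11.45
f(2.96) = 12.28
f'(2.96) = 18.54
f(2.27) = 2.58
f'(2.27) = 10.01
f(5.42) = 114.51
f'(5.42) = 70.09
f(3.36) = 20.89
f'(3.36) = 24.67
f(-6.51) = -297.50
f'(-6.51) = 128.50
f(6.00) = 160.00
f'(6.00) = 87.06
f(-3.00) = -37.91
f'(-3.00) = 30.63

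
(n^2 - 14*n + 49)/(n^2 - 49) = (n - 7)/(n + 7)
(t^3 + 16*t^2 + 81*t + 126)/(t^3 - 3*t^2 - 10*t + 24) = (t^2 + 13*t + 42)/(t^2 - 6*t + 8)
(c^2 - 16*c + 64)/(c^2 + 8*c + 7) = (c^2 - 16*c + 64)/(c^2 + 8*c + 7)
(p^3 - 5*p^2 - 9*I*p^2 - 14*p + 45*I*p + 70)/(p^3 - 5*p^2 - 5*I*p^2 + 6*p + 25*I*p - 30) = (p^2 - 9*I*p - 14)/(p^2 - 5*I*p + 6)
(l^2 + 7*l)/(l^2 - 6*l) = (l + 7)/(l - 6)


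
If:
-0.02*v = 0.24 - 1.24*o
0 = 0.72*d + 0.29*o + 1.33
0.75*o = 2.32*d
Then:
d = -0.82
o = -2.54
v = -169.74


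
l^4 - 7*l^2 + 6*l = l*(l - 2)*(l - 1)*(l + 3)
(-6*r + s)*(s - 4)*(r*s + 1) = -6*r^2*s^2 + 24*r^2*s + r*s^3 - 4*r*s^2 - 6*r*s + 24*r + s^2 - 4*s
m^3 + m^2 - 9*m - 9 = (m - 3)*(m + 1)*(m + 3)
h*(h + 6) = h^2 + 6*h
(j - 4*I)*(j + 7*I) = j^2 + 3*I*j + 28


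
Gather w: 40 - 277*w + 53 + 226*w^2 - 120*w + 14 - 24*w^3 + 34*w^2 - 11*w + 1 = -24*w^3 + 260*w^2 - 408*w + 108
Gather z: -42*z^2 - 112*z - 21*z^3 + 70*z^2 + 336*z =-21*z^3 + 28*z^2 + 224*z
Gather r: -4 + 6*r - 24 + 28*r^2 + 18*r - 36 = 28*r^2 + 24*r - 64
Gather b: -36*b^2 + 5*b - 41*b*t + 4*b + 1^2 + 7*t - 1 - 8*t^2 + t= -36*b^2 + b*(9 - 41*t) - 8*t^2 + 8*t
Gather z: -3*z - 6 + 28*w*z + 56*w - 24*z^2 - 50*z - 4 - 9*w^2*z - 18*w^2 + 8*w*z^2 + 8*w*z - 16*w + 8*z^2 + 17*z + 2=-18*w^2 + 40*w + z^2*(8*w - 16) + z*(-9*w^2 + 36*w - 36) - 8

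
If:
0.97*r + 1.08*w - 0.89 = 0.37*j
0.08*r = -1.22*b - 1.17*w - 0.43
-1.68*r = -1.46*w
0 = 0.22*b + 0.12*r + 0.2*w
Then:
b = -1.33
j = 2.58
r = 0.83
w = 0.96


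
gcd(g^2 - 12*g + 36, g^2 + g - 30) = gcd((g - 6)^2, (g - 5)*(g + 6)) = 1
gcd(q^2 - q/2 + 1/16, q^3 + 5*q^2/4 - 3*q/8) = q - 1/4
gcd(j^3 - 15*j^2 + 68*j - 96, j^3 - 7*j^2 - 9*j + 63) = j - 3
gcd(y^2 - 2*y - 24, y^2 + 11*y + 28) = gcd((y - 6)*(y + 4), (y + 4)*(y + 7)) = y + 4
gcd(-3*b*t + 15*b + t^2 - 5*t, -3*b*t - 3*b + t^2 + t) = -3*b + t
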